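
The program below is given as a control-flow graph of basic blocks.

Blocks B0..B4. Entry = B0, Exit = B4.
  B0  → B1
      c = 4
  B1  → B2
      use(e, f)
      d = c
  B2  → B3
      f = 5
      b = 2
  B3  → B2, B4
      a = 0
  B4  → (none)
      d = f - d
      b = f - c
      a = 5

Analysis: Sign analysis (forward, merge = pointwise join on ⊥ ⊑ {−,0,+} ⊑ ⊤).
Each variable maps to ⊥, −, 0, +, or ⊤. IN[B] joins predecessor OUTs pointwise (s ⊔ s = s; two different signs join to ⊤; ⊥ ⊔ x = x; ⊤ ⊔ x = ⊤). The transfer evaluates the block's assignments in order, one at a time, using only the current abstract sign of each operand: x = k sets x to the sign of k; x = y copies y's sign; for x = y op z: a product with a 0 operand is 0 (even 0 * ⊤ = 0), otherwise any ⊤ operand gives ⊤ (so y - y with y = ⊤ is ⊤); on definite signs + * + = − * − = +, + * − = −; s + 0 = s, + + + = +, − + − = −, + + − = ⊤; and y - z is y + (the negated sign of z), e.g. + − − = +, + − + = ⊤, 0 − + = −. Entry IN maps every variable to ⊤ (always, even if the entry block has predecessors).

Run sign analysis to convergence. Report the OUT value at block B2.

Answer: {a: ⊤, b: +, c: +, d: +, e: ⊤, f: +}

Trace:
Per-block solution:
  B0:  IN=(all ⊤)  OUT={c:+; rest ⊤}
  B1:  IN={c:+; rest ⊤}  OUT={c:+, d:+; rest ⊤}
  B2:  IN={c:+, d:+; rest ⊤}  OUT={b:+, c:+, d:+, f:+; rest ⊤}
  B3:  IN={b:+, c:+, d:+, f:+; rest ⊤}  OUT={a:0, b:+, c:+, d:+, f:+; rest ⊤}
  B4:  IN={a:0, b:+, c:+, d:+, f:+; rest ⊤}  OUT={a:+, c:+, f:+; rest ⊤}

Merge at B2: IN[B2] = OUT[B1] ⊔ OUT[B3] = {a: ⊤, b: ⊤, c: +, d: +, e: ⊤, f: ⊤}
Applying B2's transfer function to that IN value gives OUT[B2] (row B2 above).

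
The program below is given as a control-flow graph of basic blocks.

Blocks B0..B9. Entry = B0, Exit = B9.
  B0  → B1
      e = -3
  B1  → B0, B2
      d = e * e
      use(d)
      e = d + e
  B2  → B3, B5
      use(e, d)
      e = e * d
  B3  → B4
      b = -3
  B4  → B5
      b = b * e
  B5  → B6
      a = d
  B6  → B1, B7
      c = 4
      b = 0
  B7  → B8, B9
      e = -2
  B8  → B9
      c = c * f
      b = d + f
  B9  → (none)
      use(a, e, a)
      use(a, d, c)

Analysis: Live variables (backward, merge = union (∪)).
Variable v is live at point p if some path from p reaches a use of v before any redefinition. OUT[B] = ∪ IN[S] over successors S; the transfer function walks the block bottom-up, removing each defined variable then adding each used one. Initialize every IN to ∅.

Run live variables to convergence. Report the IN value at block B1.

Converged values:
  B0:   IN={f}   OUT={e, f}
  B1:   IN={e, f}   OUT={d, e, f}
  B2:   IN={d, e, f}   OUT={d, e, f}
  B3:   IN={d, e, f}   OUT={b, d, e, f}
  B4:   IN={b, d, e, f}   OUT={d, e, f}
  B5:   IN={d, e, f}   OUT={a, d, e, f}
  B6:   IN={a, d, e, f}   OUT={a, c, d, e, f}
  B7:   IN={a, c, d, f}   OUT={a, c, d, e, f}
  B8:   IN={a, c, d, e, f}   OUT={a, c, d, e}
  B9:   IN={a, c, d, e}   OUT={}

Merge at B1: OUT[B1] = IN[B0] ⊔ IN[B2] = {d, e, f}
Applying B1's transfer function to that OUT value gives IN[B1] (row B1 above).

Answer: {e, f}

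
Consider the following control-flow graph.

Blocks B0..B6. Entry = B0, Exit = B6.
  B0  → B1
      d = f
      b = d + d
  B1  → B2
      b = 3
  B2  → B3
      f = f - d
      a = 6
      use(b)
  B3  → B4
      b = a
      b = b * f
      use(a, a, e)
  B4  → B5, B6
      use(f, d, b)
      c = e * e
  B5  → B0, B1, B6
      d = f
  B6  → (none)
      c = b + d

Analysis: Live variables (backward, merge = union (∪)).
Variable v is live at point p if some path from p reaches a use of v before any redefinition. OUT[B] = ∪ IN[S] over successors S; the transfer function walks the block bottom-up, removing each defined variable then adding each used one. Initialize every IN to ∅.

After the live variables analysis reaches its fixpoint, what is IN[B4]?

Answer: {b, d, e, f}

Trace:
Fixpoint table:
  B0:  IN={e, f}  OUT={d, e, f}
  B1:  IN={d, e, f}  OUT={b, d, e, f}
  B2:  IN={b, d, e, f}  OUT={a, d, e, f}
  B3:  IN={a, d, e, f}  OUT={b, d, e, f}
  B4:  IN={b, d, e, f}  OUT={b, d, e, f}
  B5:  IN={b, e, f}  OUT={b, d, e, f}
  B6:  IN={b, d}  OUT={}

Merge at B4: OUT[B4] = IN[B5] ⊔ IN[B6] = {b, d, e, f}
Applying B4's transfer function to that OUT value gives IN[B4] (row B4 above).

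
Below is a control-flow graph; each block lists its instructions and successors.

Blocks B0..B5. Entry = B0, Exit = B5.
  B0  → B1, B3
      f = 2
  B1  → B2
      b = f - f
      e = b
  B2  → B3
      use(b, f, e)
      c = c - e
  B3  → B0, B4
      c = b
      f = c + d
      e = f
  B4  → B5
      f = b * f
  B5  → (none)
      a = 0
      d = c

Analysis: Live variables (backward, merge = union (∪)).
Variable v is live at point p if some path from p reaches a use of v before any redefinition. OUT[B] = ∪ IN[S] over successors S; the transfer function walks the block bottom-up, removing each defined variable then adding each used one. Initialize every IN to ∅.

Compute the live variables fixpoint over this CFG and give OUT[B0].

Converged values:
  B0:  IN={b, c, d}  OUT={b, c, d, f}
  B1:  IN={c, d, f}  OUT={b, c, d, e, f}
  B2:  IN={b, c, d, e, f}  OUT={b, d}
  B3:  IN={b, d}  OUT={b, c, d, f}
  B4:  IN={b, c, f}  OUT={c}
  B5:  IN={c}  OUT={}

Merge at B0: OUT[B0] = IN[B1] ⊔ IN[B3] = {b, c, d, f}

Answer: {b, c, d, f}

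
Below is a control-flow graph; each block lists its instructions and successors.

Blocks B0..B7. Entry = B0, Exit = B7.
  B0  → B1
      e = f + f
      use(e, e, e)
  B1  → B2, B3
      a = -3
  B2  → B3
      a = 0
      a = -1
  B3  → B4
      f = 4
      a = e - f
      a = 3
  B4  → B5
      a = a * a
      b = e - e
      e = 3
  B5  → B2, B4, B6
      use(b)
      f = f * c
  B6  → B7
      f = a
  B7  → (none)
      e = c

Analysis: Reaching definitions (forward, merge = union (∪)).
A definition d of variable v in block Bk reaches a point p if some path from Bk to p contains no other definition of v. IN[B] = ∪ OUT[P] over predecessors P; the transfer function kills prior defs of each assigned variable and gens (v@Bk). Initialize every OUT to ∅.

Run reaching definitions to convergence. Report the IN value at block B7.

Answer: {a@B4, b@B4, e@B4, f@B6}

Working:
Fixpoint table:
  B0:  IN={}  OUT={e@B0}
  B1:  IN={e@B0}  OUT={a@B1, e@B0}
  B2:  IN={a@B1, a@B4, b@B4, e@B0, e@B4, f@B5}  OUT={a@B2, b@B4, e@B0, e@B4, f@B5}
  B3:  IN={a@B1, a@B2, b@B4, e@B0, e@B4, f@B5}  OUT={a@B3, b@B4, e@B0, e@B4, f@B3}
  B4:  IN={a@B3, a@B4, b@B4, e@B0, e@B4, f@B3, f@B5}  OUT={a@B4, b@B4, e@B4, f@B3, f@B5}
  B5:  IN={a@B4, b@B4, e@B4, f@B3, f@B5}  OUT={a@B4, b@B4, e@B4, f@B5}
  B6:  IN={a@B4, b@B4, e@B4, f@B5}  OUT={a@B4, b@B4, e@B4, f@B6}
  B7:  IN={a@B4, b@B4, e@B4, f@B6}  OUT={a@B4, b@B4, e@B7, f@B6}

Merge at B7: IN[B7] = OUT[B6] = {a@B4, b@B4, e@B4, f@B6}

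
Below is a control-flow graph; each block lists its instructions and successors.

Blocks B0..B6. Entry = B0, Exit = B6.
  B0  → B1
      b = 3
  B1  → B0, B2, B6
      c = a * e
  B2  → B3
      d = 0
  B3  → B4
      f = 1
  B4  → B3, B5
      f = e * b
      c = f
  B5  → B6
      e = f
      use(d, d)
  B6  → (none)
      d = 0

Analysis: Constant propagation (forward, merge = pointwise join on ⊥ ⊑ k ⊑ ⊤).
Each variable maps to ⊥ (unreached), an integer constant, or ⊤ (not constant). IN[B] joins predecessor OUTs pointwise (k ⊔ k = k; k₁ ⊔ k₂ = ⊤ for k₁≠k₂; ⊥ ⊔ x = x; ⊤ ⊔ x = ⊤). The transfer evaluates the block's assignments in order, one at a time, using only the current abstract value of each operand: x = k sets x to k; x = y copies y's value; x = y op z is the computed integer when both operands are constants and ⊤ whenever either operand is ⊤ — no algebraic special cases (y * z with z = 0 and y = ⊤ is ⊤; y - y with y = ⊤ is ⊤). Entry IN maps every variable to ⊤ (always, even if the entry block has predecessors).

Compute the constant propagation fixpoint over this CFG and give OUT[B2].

Per-block solution:
  B0: | IN=(all ⊤) | OUT={b:3; rest ⊤}
  B1: | IN={b:3; rest ⊤} | OUT={b:3; rest ⊤}
  B2: | IN={b:3; rest ⊤} | OUT={b:3, d:0; rest ⊤}
  B3: | IN={b:3, d:0; rest ⊤} | OUT={b:3, d:0, f:1; rest ⊤}
  B4: | IN={b:3, d:0, f:1; rest ⊤} | OUT={b:3, d:0; rest ⊤}
  B5: | IN={b:3, d:0; rest ⊤} | OUT={b:3, d:0; rest ⊤}
  B6: | IN={b:3; rest ⊤} | OUT={b:3, d:0; rest ⊤}

Merge at B2: IN[B2] = OUT[B1] = {a: ⊤, b: 3, c: ⊤, d: ⊤, e: ⊤, f: ⊤}
Applying B2's transfer function to that IN value gives OUT[B2] (row B2 above).

Answer: {a: ⊤, b: 3, c: ⊤, d: 0, e: ⊤, f: ⊤}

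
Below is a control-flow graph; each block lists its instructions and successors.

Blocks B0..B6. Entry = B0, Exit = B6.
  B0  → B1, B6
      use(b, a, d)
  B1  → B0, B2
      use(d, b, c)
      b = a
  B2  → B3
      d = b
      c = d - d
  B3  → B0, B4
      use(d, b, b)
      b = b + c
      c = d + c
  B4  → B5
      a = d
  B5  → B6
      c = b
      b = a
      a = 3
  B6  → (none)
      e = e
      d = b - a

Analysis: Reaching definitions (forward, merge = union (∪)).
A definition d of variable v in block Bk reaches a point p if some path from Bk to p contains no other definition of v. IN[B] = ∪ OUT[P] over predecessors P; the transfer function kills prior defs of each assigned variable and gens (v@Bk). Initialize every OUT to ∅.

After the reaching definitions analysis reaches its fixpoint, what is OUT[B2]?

Answer: {b@B1, c@B2, d@B2}

Trace:
Converged values:
  B0:  IN={b@B1, b@B3, c@B3, d@B2}  OUT={b@B1, b@B3, c@B3, d@B2}
  B1:  IN={b@B1, b@B3, c@B3, d@B2}  OUT={b@B1, c@B3, d@B2}
  B2:  IN={b@B1, c@B3, d@B2}  OUT={b@B1, c@B2, d@B2}
  B3:  IN={b@B1, c@B2, d@B2}  OUT={b@B3, c@B3, d@B2}
  B4:  IN={b@B3, c@B3, d@B2}  OUT={a@B4, b@B3, c@B3, d@B2}
  B5:  IN={a@B4, b@B3, c@B3, d@B2}  OUT={a@B5, b@B5, c@B5, d@B2}
  B6:  IN={a@B5, b@B1, b@B3, b@B5, c@B3, c@B5, d@B2}  OUT={a@B5, b@B1, b@B3, b@B5, c@B3, c@B5, d@B6, e@B6}

Merge at B2: IN[B2] = OUT[B1] = {b@B1, c@B3, d@B2}
Applying B2's transfer function to that IN value gives OUT[B2] (row B2 above).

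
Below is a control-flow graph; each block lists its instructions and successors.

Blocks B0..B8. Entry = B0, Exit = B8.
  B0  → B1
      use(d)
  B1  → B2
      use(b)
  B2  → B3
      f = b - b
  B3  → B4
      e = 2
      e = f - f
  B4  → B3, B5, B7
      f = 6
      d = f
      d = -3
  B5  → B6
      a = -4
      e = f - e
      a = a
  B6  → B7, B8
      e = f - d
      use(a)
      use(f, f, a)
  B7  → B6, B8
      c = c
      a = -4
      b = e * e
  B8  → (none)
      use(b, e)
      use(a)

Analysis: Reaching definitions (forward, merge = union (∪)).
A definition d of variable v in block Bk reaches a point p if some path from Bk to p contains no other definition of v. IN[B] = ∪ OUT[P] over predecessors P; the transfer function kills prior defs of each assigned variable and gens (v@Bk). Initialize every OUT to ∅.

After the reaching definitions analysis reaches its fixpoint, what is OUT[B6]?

Answer: {a@B5, a@B7, b@B7, c@B7, d@B4, e@B6, f@B4}

Derivation:
Fixpoint table:
  B0:   IN={}   OUT={}
  B1:   IN={}   OUT={}
  B2:   IN={}   OUT={f@B2}
  B3:   IN={d@B4, e@B3, f@B2, f@B4}   OUT={d@B4, e@B3, f@B2, f@B4}
  B4:   IN={d@B4, e@B3, f@B2, f@B4}   OUT={d@B4, e@B3, f@B4}
  B5:   IN={d@B4, e@B3, f@B4}   OUT={a@B5, d@B4, e@B5, f@B4}
  B6:   IN={a@B5, a@B7, b@B7, c@B7, d@B4, e@B3, e@B5, e@B6, f@B4}   OUT={a@B5, a@B7, b@B7, c@B7, d@B4, e@B6, f@B4}
  B7:   IN={a@B5, a@B7, b@B7, c@B7, d@B4, e@B3, e@B6, f@B4}   OUT={a@B7, b@B7, c@B7, d@B4, e@B3, e@B6, f@B4}
  B8:   IN={a@B5, a@B7, b@B7, c@B7, d@B4, e@B3, e@B6, f@B4}   OUT={a@B5, a@B7, b@B7, c@B7, d@B4, e@B3, e@B6, f@B4}

Merge at B6: IN[B6] = OUT[B5] ⊔ OUT[B7] = {a@B5, a@B7, b@B7, c@B7, d@B4, e@B3, e@B5, e@B6, f@B4}
Applying B6's transfer function to that IN value gives OUT[B6] (row B6 above).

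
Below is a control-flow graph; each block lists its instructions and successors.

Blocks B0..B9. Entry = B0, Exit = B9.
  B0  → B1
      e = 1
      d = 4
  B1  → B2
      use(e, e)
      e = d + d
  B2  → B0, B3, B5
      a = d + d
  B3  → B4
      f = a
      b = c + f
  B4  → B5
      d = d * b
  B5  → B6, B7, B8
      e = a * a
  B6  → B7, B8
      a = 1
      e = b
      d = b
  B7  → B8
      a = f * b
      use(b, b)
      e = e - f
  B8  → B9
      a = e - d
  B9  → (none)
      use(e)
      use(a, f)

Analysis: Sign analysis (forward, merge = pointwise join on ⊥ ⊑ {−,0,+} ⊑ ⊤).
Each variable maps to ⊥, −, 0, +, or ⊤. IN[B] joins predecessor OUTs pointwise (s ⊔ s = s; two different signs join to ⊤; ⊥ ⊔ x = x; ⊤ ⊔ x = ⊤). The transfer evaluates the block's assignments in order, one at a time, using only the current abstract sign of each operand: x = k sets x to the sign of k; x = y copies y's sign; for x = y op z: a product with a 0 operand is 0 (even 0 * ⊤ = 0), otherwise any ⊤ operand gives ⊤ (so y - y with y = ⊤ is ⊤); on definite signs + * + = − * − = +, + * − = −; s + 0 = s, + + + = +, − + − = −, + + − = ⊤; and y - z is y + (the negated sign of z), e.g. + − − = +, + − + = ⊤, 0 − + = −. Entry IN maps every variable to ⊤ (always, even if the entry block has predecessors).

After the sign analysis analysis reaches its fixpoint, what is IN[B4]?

Answer: {a: +, b: ⊤, c: ⊤, d: +, e: +, f: +}

Working:
Per-block solution:
  B0: | IN=(all ⊤) | OUT={d:+, e:+; rest ⊤}
  B1: | IN={d:+, e:+; rest ⊤} | OUT={d:+, e:+; rest ⊤}
  B2: | IN={d:+, e:+; rest ⊤} | OUT={a:+, d:+, e:+; rest ⊤}
  B3: | IN={a:+, d:+, e:+; rest ⊤} | OUT={a:+, d:+, e:+, f:+; rest ⊤}
  B4: | IN={a:+, d:+, e:+, f:+; rest ⊤} | OUT={a:+, e:+, f:+; rest ⊤}
  B5: | IN={a:+, e:+; rest ⊤} | OUT={a:+, e:+; rest ⊤}
  B6: | IN={a:+, e:+; rest ⊤} | OUT={a:+; rest ⊤}
  B7: | IN={a:+; rest ⊤} | OUT=(all ⊤)
  B8: | IN=(all ⊤) | OUT=(all ⊤)
  B9: | IN=(all ⊤) | OUT=(all ⊤)

Merge at B4: IN[B4] = OUT[B3] = {a: +, b: ⊤, c: ⊤, d: +, e: +, f: +}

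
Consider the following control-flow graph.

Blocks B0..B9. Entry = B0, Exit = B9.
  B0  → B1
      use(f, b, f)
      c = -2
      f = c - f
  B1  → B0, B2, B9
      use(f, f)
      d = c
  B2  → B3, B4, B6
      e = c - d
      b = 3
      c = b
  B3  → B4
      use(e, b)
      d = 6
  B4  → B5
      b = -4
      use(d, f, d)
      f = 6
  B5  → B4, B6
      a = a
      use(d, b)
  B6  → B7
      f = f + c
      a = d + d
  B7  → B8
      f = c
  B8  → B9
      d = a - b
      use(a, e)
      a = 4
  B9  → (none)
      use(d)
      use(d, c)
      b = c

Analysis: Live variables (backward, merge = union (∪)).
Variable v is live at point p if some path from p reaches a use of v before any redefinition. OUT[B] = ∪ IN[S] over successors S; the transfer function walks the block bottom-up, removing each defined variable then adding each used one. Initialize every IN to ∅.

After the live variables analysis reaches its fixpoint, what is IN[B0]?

Per-block solution:
  B0:  IN={a, b, f}  OUT={a, b, c, f}
  B1:  IN={a, b, c, f}  OUT={a, b, c, d, f}
  B2:  IN={a, c, d, f}  OUT={a, b, c, d, e, f}
  B3:  IN={a, b, c, e, f}  OUT={a, c, d, e, f}
  B4:  IN={a, c, d, e, f}  OUT={a, b, c, d, e, f}
  B5:  IN={a, b, c, d, e, f}  OUT={a, b, c, d, e, f}
  B6:  IN={b, c, d, e, f}  OUT={a, b, c, e}
  B7:  IN={a, b, c, e}  OUT={a, b, c, e}
  B8:  IN={a, b, c, e}  OUT={c, d}
  B9:  IN={c, d}  OUT={}

Merge at B0: OUT[B0] = IN[B1] = {a, b, c, f}
Applying B0's transfer function to that OUT value gives IN[B0] (row B0 above).

Answer: {a, b, f}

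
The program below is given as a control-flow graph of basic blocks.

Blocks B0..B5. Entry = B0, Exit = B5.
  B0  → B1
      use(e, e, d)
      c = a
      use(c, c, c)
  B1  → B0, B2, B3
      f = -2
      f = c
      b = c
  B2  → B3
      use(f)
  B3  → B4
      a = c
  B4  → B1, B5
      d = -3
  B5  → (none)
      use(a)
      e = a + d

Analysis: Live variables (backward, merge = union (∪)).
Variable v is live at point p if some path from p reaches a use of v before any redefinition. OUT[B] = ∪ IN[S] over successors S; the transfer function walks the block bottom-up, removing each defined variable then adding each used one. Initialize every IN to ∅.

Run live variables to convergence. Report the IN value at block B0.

Converged values:
  B0: | IN={a, d, e} | OUT={a, c, d, e}
  B1: | IN={a, c, d, e} | OUT={a, c, d, e, f}
  B2: | IN={c, e, f} | OUT={c, e}
  B3: | IN={c, e} | OUT={a, c, e}
  B4: | IN={a, c, e} | OUT={a, c, d, e}
  B5: | IN={a, d} | OUT={}

Merge at B0: OUT[B0] = IN[B1] = {a, c, d, e}
Applying B0's transfer function to that OUT value gives IN[B0] (row B0 above).

Answer: {a, d, e}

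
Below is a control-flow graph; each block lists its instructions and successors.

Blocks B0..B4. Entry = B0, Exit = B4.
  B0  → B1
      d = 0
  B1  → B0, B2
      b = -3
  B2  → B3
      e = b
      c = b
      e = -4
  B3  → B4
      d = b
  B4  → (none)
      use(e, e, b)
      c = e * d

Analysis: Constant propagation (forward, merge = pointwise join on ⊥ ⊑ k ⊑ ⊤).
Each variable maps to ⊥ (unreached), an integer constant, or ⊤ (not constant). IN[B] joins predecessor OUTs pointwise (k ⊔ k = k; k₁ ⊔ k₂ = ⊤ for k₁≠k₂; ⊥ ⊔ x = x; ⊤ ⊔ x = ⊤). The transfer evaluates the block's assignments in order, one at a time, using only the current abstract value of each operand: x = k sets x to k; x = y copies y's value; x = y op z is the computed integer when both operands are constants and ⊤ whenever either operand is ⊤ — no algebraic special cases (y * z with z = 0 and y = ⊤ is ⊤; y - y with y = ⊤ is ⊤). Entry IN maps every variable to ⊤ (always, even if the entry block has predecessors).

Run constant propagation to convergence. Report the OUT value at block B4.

Fixpoint table:
  B0:   IN=(all ⊤)   OUT={d:0; rest ⊤}
  B1:   IN={d:0; rest ⊤}   OUT={b:-3, d:0; rest ⊤}
  B2:   IN={b:-3, d:0; rest ⊤}   OUT={b:-3, c:-3, d:0, e:-4; rest ⊤}
  B3:   IN={b:-3, c:-3, d:0, e:-4; rest ⊤}   OUT={b:-3, c:-3, d:-3, e:-4; rest ⊤}
  B4:   IN={b:-3, c:-3, d:-3, e:-4; rest ⊤}   OUT={b:-3, c:12, d:-3, e:-4; rest ⊤}

Merge at B4: IN[B4] = OUT[B3] = {a: ⊤, b: -3, c: -3, d: -3, e: -4, f: ⊤}
Applying B4's transfer function to that IN value gives OUT[B4] (row B4 above).

Answer: {a: ⊤, b: -3, c: 12, d: -3, e: -4, f: ⊤}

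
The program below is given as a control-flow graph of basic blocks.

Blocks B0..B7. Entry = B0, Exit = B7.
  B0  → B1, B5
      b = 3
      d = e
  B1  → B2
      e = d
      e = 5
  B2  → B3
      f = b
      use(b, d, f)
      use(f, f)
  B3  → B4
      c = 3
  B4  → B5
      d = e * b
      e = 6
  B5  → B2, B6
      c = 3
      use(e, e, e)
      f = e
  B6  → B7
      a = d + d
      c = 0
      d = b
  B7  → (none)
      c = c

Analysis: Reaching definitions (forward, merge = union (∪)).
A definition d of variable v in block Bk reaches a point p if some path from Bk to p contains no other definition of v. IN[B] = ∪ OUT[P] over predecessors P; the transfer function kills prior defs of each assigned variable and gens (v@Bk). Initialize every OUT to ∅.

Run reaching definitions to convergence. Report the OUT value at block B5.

Converged values:
  B0:   IN={}   OUT={b@B0, d@B0}
  B1:   IN={b@B0, d@B0}   OUT={b@B0, d@B0, e@B1}
  B2:   IN={b@B0, c@B5, d@B0, d@B4, e@B1, e@B4, f@B5}   OUT={b@B0, c@B5, d@B0, d@B4, e@B1, e@B4, f@B2}
  B3:   IN={b@B0, c@B5, d@B0, d@B4, e@B1, e@B4, f@B2}   OUT={b@B0, c@B3, d@B0, d@B4, e@B1, e@B4, f@B2}
  B4:   IN={b@B0, c@B3, d@B0, d@B4, e@B1, e@B4, f@B2}   OUT={b@B0, c@B3, d@B4, e@B4, f@B2}
  B5:   IN={b@B0, c@B3, d@B0, d@B4, e@B4, f@B2}   OUT={b@B0, c@B5, d@B0, d@B4, e@B4, f@B5}
  B6:   IN={b@B0, c@B5, d@B0, d@B4, e@B4, f@B5}   OUT={a@B6, b@B0, c@B6, d@B6, e@B4, f@B5}
  B7:   IN={a@B6, b@B0, c@B6, d@B6, e@B4, f@B5}   OUT={a@B6, b@B0, c@B7, d@B6, e@B4, f@B5}

Merge at B5: IN[B5] = OUT[B0] ⊔ OUT[B4] = {b@B0, c@B3, d@B0, d@B4, e@B4, f@B2}
Applying B5's transfer function to that IN value gives OUT[B5] (row B5 above).

Answer: {b@B0, c@B5, d@B0, d@B4, e@B4, f@B5}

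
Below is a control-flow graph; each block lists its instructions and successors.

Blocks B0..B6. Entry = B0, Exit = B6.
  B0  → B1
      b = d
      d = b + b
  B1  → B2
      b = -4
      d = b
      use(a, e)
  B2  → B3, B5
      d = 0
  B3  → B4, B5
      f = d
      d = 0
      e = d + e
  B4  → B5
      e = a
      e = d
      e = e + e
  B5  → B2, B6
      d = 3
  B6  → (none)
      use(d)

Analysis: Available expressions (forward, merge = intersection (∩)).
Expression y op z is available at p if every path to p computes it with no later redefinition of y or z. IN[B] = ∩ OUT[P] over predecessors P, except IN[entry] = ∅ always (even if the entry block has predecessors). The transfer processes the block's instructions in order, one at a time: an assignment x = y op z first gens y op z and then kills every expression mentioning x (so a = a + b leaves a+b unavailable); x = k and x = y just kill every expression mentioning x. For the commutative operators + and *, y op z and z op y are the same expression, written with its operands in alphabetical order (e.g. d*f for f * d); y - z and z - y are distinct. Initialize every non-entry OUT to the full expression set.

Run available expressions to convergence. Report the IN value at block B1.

Answer: {b+b}

Derivation:
Per-block solution:
  B0:   IN={}   OUT={b+b}
  B1:   IN={b+b}   OUT={}
  B2:   IN={}   OUT={}
  B3:   IN={}   OUT={}
  B4:   IN={}   OUT={}
  B5:   IN={}   OUT={}
  B6:   IN={}   OUT={}

Merge at B1: IN[B1] = OUT[B0] = {b+b}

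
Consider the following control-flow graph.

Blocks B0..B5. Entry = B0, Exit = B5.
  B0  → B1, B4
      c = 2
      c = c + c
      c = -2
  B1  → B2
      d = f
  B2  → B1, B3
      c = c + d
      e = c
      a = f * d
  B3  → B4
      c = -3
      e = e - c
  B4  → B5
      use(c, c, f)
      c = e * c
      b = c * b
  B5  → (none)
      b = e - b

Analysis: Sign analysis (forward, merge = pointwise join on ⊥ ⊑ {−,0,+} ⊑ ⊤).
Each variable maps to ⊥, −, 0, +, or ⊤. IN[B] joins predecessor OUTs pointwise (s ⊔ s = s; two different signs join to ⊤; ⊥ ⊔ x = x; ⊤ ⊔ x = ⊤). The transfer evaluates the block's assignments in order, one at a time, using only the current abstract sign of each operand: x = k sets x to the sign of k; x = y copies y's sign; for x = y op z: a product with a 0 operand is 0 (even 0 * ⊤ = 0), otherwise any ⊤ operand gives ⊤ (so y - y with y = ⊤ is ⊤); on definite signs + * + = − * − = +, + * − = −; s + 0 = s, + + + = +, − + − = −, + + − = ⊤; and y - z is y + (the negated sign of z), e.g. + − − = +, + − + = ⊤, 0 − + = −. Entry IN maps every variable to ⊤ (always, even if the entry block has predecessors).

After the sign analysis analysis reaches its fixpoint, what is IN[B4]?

Answer: {a: ⊤, b: ⊤, c: -, d: ⊤, e: ⊤, f: ⊤}

Trace:
Converged values:
  B0:   IN=(all ⊤)   OUT={c:-; rest ⊤}
  B1:   IN=(all ⊤)   OUT=(all ⊤)
  B2:   IN=(all ⊤)   OUT=(all ⊤)
  B3:   IN=(all ⊤)   OUT={c:-; rest ⊤}
  B4:   IN={c:-; rest ⊤}   OUT=(all ⊤)
  B5:   IN=(all ⊤)   OUT=(all ⊤)

Merge at B4: IN[B4] = OUT[B0] ⊔ OUT[B3] = {a: ⊤, b: ⊤, c: -, d: ⊤, e: ⊤, f: ⊤}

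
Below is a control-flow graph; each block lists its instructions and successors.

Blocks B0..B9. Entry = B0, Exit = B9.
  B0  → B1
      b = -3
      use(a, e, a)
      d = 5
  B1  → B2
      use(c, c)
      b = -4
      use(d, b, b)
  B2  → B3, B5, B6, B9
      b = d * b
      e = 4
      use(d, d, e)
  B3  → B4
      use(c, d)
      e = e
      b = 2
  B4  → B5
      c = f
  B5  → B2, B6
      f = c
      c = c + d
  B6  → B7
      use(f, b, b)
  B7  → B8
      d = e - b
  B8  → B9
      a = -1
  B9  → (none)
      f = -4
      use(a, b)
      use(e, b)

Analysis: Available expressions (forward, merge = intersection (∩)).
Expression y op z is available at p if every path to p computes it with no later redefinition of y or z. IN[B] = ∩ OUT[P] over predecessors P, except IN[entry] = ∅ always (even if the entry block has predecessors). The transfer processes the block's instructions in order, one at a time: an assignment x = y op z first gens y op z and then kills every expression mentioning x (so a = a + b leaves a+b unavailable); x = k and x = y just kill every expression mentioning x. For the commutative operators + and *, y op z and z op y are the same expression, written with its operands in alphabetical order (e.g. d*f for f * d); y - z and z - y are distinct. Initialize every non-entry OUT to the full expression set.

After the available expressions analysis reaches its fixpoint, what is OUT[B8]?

Converged values:
  B0:   IN={}   OUT={}
  B1:   IN={}   OUT={}
  B2:   IN={}   OUT={}
  B3:   IN={}   OUT={}
  B4:   IN={}   OUT={}
  B5:   IN={}   OUT={}
  B6:   IN={}   OUT={}
  B7:   IN={}   OUT={e-b}
  B8:   IN={e-b}   OUT={e-b}
  B9:   IN={}   OUT={}

Merge at B8: IN[B8] = OUT[B7] = {e-b}
Applying B8's transfer function to that IN value gives OUT[B8] (row B8 above).

Answer: {e-b}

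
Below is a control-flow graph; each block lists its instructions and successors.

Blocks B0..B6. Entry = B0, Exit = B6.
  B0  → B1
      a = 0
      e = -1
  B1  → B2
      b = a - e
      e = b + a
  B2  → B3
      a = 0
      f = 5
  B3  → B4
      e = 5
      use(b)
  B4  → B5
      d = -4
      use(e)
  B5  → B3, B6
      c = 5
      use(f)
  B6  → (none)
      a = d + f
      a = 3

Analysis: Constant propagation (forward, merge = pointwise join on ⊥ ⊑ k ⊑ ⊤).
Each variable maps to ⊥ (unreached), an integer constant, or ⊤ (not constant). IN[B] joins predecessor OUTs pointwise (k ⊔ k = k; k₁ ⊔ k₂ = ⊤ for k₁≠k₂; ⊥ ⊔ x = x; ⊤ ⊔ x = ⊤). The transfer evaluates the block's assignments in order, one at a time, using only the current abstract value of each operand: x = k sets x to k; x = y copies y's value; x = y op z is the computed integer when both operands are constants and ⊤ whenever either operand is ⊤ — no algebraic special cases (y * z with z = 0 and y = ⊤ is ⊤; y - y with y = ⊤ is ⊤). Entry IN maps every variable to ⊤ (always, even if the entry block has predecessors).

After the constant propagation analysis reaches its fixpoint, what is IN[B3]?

Per-block solution:
  B0: | IN=(all ⊤) | OUT={a:0, e:-1; rest ⊤}
  B1: | IN={a:0, e:-1; rest ⊤} | OUT={a:0, b:1, e:1; rest ⊤}
  B2: | IN={a:0, b:1, e:1; rest ⊤} | OUT={a:0, b:1, e:1, f:5; rest ⊤}
  B3: | IN={a:0, b:1, f:5; rest ⊤} | OUT={a:0, b:1, e:5, f:5; rest ⊤}
  B4: | IN={a:0, b:1, e:5, f:5; rest ⊤} | OUT={a:0, b:1, d:-4, e:5, f:5; rest ⊤}
  B5: | IN={a:0, b:1, d:-4, e:5, f:5; rest ⊤} | OUT={a:0, b:1, c:5, d:-4, e:5, f:5; rest ⊤}
  B6: | IN={a:0, b:1, c:5, d:-4, e:5, f:5; rest ⊤} | OUT={a:3, b:1, c:5, d:-4, e:5, f:5; rest ⊤}

Merge at B3: IN[B3] = OUT[B2] ⊔ OUT[B5] = {a: 0, b: 1, c: ⊤, d: ⊤, e: ⊤, f: 5}

Answer: {a: 0, b: 1, c: ⊤, d: ⊤, e: ⊤, f: 5}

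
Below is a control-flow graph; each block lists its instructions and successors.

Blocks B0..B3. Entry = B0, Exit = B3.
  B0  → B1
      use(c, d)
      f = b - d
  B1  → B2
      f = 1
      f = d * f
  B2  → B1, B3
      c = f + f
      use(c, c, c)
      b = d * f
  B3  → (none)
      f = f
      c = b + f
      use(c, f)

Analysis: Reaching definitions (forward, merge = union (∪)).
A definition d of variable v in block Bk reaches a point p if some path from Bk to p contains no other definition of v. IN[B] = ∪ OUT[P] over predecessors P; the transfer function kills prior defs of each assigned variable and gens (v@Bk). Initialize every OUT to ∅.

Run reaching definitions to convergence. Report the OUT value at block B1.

Answer: {b@B2, c@B2, f@B1}

Working:
Converged values:
  B0:  IN={}  OUT={f@B0}
  B1:  IN={b@B2, c@B2, f@B0, f@B1}  OUT={b@B2, c@B2, f@B1}
  B2:  IN={b@B2, c@B2, f@B1}  OUT={b@B2, c@B2, f@B1}
  B3:  IN={b@B2, c@B2, f@B1}  OUT={b@B2, c@B3, f@B3}

Merge at B1: IN[B1] = OUT[B0] ⊔ OUT[B2] = {b@B2, c@B2, f@B0, f@B1}
Applying B1's transfer function to that IN value gives OUT[B1] (row B1 above).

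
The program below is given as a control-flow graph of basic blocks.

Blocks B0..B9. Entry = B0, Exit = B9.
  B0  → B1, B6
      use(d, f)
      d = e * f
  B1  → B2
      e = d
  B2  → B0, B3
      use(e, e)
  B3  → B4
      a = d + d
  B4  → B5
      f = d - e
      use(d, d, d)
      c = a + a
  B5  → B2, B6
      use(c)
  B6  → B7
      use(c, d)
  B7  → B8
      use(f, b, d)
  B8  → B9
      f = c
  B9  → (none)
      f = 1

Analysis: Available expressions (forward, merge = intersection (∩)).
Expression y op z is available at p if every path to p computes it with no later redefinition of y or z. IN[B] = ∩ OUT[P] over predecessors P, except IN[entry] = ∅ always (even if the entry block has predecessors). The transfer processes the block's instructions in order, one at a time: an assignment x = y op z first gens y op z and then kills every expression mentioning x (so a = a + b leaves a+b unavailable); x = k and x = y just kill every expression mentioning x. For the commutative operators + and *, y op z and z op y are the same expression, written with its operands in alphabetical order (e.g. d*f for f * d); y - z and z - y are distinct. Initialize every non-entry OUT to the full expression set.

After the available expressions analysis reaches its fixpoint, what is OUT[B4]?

Answer: {a+a, d+d, d-e}

Trace:
Fixpoint table:
  B0: | IN={} | OUT={e*f}
  B1: | IN={e*f} | OUT={}
  B2: | IN={} | OUT={}
  B3: | IN={} | OUT={d+d}
  B4: | IN={d+d} | OUT={a+a, d+d, d-e}
  B5: | IN={a+a, d+d, d-e} | OUT={a+a, d+d, d-e}
  B6: | IN={} | OUT={}
  B7: | IN={} | OUT={}
  B8: | IN={} | OUT={}
  B9: | IN={} | OUT={}

Merge at B4: IN[B4] = OUT[B3] = {d+d}
Applying B4's transfer function to that IN value gives OUT[B4] (row B4 above).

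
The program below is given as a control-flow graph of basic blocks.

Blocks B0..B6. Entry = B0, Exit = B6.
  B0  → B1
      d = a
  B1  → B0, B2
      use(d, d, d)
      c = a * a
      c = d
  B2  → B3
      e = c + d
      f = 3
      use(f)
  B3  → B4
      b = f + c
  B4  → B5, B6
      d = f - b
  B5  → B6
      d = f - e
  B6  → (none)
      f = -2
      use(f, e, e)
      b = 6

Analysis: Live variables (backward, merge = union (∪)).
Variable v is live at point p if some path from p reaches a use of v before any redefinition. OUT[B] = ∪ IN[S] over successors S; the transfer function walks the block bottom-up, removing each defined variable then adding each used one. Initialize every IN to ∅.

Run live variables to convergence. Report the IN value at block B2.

Answer: {c, d}

Trace:
Per-block solution:
  B0:  IN={a}  OUT={a, d}
  B1:  IN={a, d}  OUT={a, c, d}
  B2:  IN={c, d}  OUT={c, e, f}
  B3:  IN={c, e, f}  OUT={b, e, f}
  B4:  IN={b, e, f}  OUT={e, f}
  B5:  IN={e, f}  OUT={e}
  B6:  IN={e}  OUT={}

Merge at B2: OUT[B2] = IN[B3] = {c, e, f}
Applying B2's transfer function to that OUT value gives IN[B2] (row B2 above).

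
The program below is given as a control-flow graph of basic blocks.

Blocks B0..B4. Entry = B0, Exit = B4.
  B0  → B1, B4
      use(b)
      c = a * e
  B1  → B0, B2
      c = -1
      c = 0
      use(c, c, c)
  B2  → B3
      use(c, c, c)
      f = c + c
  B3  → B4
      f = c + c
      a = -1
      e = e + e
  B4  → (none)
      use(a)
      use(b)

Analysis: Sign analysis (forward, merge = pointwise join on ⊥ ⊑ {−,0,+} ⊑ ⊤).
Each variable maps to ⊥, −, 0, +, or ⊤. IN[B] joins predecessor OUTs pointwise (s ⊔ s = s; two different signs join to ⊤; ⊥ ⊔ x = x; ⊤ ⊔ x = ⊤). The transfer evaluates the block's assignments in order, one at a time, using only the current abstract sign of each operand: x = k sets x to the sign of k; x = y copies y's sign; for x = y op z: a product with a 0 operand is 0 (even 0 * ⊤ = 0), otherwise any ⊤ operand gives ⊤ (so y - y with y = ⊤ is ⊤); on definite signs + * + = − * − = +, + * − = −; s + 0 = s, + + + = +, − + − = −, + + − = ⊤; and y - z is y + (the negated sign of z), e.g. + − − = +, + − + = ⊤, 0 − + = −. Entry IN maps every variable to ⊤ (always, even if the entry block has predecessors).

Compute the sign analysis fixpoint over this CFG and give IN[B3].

Answer: {a: ⊤, b: ⊤, c: 0, d: ⊤, e: ⊤, f: 0}

Derivation:
Per-block solution:
  B0:   IN=(all ⊤)   OUT=(all ⊤)
  B1:   IN=(all ⊤)   OUT={c:0; rest ⊤}
  B2:   IN={c:0; rest ⊤}   OUT={c:0, f:0; rest ⊤}
  B3:   IN={c:0, f:0; rest ⊤}   OUT={a:-, c:0, f:0; rest ⊤}
  B4:   IN=(all ⊤)   OUT=(all ⊤)

Merge at B3: IN[B3] = OUT[B2] = {a: ⊤, b: ⊤, c: 0, d: ⊤, e: ⊤, f: 0}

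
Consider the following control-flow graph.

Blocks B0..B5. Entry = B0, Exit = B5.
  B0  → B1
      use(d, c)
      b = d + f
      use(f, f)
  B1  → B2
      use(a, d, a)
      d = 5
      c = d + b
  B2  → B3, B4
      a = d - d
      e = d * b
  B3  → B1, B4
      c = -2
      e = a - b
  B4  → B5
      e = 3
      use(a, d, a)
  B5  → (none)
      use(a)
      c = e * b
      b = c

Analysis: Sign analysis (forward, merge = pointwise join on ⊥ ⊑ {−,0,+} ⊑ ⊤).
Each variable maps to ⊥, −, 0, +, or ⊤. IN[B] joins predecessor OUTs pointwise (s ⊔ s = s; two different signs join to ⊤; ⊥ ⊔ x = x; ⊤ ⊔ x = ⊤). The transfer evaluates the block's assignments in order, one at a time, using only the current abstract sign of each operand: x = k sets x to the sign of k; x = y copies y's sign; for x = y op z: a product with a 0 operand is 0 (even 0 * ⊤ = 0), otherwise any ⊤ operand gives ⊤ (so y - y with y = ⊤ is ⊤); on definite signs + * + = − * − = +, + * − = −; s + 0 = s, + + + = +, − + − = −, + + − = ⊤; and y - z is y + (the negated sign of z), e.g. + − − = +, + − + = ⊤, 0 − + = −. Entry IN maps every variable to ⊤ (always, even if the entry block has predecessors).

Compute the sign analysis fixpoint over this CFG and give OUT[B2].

Answer: {a: ⊤, b: ⊤, c: ⊤, d: +, e: ⊤, f: ⊤}

Working:
Per-block solution:
  B0:  IN=(all ⊤)  OUT=(all ⊤)
  B1:  IN=(all ⊤)  OUT={d:+; rest ⊤}
  B2:  IN={d:+; rest ⊤}  OUT={d:+; rest ⊤}
  B3:  IN={d:+; rest ⊤}  OUT={c:-, d:+; rest ⊤}
  B4:  IN={d:+; rest ⊤}  OUT={d:+, e:+; rest ⊤}
  B5:  IN={d:+, e:+; rest ⊤}  OUT={d:+, e:+; rest ⊤}

Merge at B2: IN[B2] = OUT[B1] = {a: ⊤, b: ⊤, c: ⊤, d: +, e: ⊤, f: ⊤}
Applying B2's transfer function to that IN value gives OUT[B2] (row B2 above).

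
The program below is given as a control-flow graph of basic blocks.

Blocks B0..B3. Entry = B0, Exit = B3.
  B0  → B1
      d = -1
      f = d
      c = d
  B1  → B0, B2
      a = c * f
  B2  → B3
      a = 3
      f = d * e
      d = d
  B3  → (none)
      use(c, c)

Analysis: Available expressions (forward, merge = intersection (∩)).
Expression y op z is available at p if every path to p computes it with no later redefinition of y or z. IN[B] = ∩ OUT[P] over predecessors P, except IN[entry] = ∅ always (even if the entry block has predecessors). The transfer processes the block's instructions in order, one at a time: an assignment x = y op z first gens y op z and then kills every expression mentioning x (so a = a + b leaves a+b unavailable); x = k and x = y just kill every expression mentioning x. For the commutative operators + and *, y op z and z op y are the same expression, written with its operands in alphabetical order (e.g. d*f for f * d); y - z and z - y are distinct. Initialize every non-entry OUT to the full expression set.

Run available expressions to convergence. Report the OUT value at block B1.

Fixpoint table:
  B0:   IN={}   OUT={}
  B1:   IN={}   OUT={c*f}
  B2:   IN={c*f}   OUT={}
  B3:   IN={}   OUT={}

Merge at B1: IN[B1] = OUT[B0] = {}
Applying B1's transfer function to that IN value gives OUT[B1] (row B1 above).

Answer: {c*f}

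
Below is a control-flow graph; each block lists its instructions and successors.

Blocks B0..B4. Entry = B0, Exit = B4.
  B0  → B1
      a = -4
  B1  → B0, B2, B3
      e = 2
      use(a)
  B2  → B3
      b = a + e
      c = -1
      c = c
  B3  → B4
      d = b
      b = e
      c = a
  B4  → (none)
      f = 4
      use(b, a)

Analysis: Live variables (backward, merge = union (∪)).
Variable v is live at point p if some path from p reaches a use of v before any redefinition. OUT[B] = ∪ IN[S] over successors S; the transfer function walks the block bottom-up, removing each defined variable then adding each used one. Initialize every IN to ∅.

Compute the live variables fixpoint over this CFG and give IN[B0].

Answer: {b}

Trace:
Converged values:
  B0:   IN={b}   OUT={a, b}
  B1:   IN={a, b}   OUT={a, b, e}
  B2:   IN={a, e}   OUT={a, b, e}
  B3:   IN={a, b, e}   OUT={a, b}
  B4:   IN={a, b}   OUT={}

Merge at B0: OUT[B0] = IN[B1] = {a, b}
Applying B0's transfer function to that OUT value gives IN[B0] (row B0 above).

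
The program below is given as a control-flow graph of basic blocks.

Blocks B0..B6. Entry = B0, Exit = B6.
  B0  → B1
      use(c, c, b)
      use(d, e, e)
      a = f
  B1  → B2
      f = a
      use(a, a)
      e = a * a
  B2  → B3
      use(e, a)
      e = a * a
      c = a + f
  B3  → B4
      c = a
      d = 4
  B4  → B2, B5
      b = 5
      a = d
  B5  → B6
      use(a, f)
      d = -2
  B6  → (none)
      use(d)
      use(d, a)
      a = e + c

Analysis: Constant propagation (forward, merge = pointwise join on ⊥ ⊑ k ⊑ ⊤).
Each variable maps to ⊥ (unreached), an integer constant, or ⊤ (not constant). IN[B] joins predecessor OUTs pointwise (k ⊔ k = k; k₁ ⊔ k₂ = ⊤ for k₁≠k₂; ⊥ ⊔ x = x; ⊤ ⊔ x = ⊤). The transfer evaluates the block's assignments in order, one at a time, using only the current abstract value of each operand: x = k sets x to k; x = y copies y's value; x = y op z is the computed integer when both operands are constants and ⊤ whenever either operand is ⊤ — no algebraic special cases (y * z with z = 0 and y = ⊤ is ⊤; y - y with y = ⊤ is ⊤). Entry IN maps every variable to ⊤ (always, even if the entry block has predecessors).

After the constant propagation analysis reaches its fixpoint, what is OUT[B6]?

Answer: {a: ⊤, b: 5, c: ⊤, d: -2, e: ⊤, f: ⊤}

Trace:
Fixpoint table:
  B0: | IN=(all ⊤) | OUT=(all ⊤)
  B1: | IN=(all ⊤) | OUT=(all ⊤)
  B2: | IN=(all ⊤) | OUT=(all ⊤)
  B3: | IN=(all ⊤) | OUT={d:4; rest ⊤}
  B4: | IN={d:4; rest ⊤} | OUT={a:4, b:5, d:4; rest ⊤}
  B5: | IN={a:4, b:5, d:4; rest ⊤} | OUT={a:4, b:5, d:-2; rest ⊤}
  B6: | IN={a:4, b:5, d:-2; rest ⊤} | OUT={b:5, d:-2; rest ⊤}

Merge at B6: IN[B6] = OUT[B5] = {a: 4, b: 5, c: ⊤, d: -2, e: ⊤, f: ⊤}
Applying B6's transfer function to that IN value gives OUT[B6] (row B6 above).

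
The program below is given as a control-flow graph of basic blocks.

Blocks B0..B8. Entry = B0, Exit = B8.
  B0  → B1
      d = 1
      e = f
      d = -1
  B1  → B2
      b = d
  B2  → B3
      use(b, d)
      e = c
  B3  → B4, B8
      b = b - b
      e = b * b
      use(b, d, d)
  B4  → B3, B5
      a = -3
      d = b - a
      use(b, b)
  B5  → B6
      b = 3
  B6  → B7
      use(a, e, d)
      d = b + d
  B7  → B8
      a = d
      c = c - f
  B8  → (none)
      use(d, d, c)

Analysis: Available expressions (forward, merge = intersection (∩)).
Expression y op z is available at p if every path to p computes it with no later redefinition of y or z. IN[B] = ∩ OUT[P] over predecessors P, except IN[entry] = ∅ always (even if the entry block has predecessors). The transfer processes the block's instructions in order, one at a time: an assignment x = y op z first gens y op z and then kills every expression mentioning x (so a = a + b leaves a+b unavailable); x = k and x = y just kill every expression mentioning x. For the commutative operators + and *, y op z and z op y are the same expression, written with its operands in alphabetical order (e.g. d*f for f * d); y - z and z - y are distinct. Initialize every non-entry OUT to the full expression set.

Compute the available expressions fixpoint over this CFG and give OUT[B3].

Answer: {b*b}

Trace:
Converged values:
  B0:   IN={}   OUT={}
  B1:   IN={}   OUT={}
  B2:   IN={}   OUT={}
  B3:   IN={}   OUT={b*b}
  B4:   IN={b*b}   OUT={b*b, b-a}
  B5:   IN={b*b, b-a}   OUT={}
  B6:   IN={}   OUT={}
  B7:   IN={}   OUT={}
  B8:   IN={}   OUT={}

Merge at B3: IN[B3] = OUT[B2] ∩ OUT[B4] = {}
Applying B3's transfer function to that IN value gives OUT[B3] (row B3 above).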